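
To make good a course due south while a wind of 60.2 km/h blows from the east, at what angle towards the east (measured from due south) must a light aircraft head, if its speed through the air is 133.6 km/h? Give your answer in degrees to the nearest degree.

The wind pushes perpendicular to the desired track; the heading must have a component into the wind equal to 60.2 km/h: 133.6 sin θ = 60.2.
sin θ = 0.4506, so θ = 26.782°.

27°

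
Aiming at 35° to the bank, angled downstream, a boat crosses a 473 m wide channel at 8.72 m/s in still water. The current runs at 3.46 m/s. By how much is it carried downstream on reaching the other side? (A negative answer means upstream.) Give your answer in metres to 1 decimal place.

1002.7 m

Perpendicular speed = 5.002 m/s; crossing time = 473 / 5.002 = 94.570 s.
Net downstream speed = 10.603 m/s.
Drift = 10.603 × 94.570 = 1002.726 m (downstream).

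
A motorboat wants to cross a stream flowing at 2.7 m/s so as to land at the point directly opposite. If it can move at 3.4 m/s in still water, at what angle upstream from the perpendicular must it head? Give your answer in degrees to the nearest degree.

53°

To cancel the current, the upstream component of the motorboat's velocity must equal the flow: 3.4 sin θ = 2.7.
sin θ = 2.7 / 3.4 = 0.7941.
θ = arcsin(0.7941) = 52.572°.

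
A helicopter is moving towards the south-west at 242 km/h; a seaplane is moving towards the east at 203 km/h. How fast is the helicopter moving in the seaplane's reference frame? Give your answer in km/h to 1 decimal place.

411.4 km/h

Taking east as x and north as y: helicopter velocity = (-171.120, -171.120) km/h; seaplane velocity = (203.000, 0.000) km/h.
Velocity of helicopter relative to seaplane = (-171.120, -171.120) − (203.000, 0.000) = (-374.120, -171.120) km/h.
Magnitude = |(-374.120, -171.120)| = 411.397 km/h.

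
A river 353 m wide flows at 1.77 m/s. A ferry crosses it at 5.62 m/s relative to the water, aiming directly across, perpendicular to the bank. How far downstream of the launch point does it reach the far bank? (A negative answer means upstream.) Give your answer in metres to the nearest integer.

111 m

Perpendicular speed = 5.620 m/s; crossing time = 353 / 5.620 = 62.811 s.
Net downstream speed = 1.770 m/s.
Drift = 1.770 × 62.811 = 111.176 m (downstream).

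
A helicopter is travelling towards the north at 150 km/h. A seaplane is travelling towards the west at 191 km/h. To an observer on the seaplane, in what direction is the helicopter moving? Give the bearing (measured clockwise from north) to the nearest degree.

052°

Taking east as x and north as y: helicopter velocity = (0.000, 150.000) km/h; seaplane velocity = (-191.000, 0.000) km/h.
Velocity of helicopter relative to seaplane = (0.000, 150.000) − (-191.000, 0.000) = (191.000, 150.000) km/h.
Bearing = atan2(191.00, 150.00) = 51.86° clockwise from north.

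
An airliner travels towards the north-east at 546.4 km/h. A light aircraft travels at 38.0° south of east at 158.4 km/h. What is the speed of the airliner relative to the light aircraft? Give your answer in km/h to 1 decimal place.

550.0 km/h

Taking east as x and north as y: airliner velocity = (386.363, 386.363) km/h; light aircraft velocity = (124.821, -97.521) km/h.
Velocity of airliner relative to light aircraft = (386.363, 386.363) − (124.821, -97.521) = (261.542, 483.884) km/h.
Magnitude = |(261.542, 483.884)| = 550.044 km/h.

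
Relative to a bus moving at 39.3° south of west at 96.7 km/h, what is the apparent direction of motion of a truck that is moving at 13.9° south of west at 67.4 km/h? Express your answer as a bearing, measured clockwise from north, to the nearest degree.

012°

Taking east as x and north as y: truck velocity = (-65.426, -16.191) km/h; bus velocity = (-74.830, -61.248) km/h.
Velocity of truck relative to bus = (-65.426, -16.191) − (-74.830, -61.248) = (9.404, 45.057) km/h.
Bearing = atan2(9.40, 45.06) = 11.79° clockwise from north.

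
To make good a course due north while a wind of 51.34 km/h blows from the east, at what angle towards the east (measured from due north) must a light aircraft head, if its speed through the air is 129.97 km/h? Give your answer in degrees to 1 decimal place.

23.3°

The wind pushes perpendicular to the desired track; the heading must have a component into the wind equal to 51.34 km/h: 129.97 sin θ = 51.34.
sin θ = 0.3950, so θ = 23.267°.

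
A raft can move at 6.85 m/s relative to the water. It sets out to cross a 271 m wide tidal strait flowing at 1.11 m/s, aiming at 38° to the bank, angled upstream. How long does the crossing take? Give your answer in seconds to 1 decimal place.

64.3 s

The component of the raft's velocity perpendicular to the bank is 6.85 × sin 38° = 4.217 m/s.
The flow acts along the bank and has no component across it.
Time = 271 / 4.217 = 64.259 s.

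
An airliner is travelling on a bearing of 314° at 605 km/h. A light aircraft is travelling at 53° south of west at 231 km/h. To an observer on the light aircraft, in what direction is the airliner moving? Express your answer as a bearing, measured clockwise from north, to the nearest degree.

Taking east as x and north as y: airliner velocity = (-435.201, 420.268) km/h; light aircraft velocity = (-139.019, -184.485) km/h.
Velocity of airliner relative to light aircraft = (-435.201, 420.268) − (-139.019, -184.485) = (-296.181, 604.753) km/h.
Bearing = atan2(-296.18, 604.75) = 333.91° clockwise from north.

334°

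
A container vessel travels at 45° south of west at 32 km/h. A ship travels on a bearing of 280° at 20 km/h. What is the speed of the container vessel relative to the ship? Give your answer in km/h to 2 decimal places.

26.26 km/h

Taking east as x and north as y: container vessel velocity = (-22.627, -22.627) km/h; ship velocity = (-19.696, 3.473) km/h.
Velocity of container vessel relative to ship = (-22.627, -22.627) − (-19.696, 3.473) = (-2.931, -26.100) km/h.
Magnitude = |(-2.931, -26.100)| = 26.264 km/h.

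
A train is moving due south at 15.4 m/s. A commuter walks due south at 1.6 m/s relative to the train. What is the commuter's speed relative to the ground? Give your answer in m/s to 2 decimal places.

17.00 m/s

Taking east as x and north as y: train velocity = (0.000, -15.400) m/s; commuter velocity relative to train = (0.000, -1.600) m/s.
Velocity relative to ground = (0.000, -15.400) + (0.000, -1.600) = (0.000, -17.000) m/s.
Speed = |(0.000, -17.000)| = 17.000 m/s.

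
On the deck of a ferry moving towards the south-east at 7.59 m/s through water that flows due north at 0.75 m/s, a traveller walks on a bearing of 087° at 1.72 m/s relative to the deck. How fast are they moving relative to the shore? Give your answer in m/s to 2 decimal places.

In east/north components (m/s): traveller relative to ferry = (1.718, 0.090); ferry relative to water = (5.367, -5.367); water relative to ground = (0.000, 0.750).
Sum = (7.085, -4.527) m/s.
Speed = |(7.085, -4.527)| = 8.407 m/s.

8.41 m/s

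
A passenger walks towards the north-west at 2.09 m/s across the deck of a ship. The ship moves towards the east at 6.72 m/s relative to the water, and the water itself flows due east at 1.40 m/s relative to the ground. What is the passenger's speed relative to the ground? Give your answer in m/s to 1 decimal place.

6.8 m/s

In east/north components (m/s): passenger relative to ship = (-1.478, 1.478); ship relative to water = (6.720, 0.000); water relative to ground = (1.400, 0.000).
Sum = (6.642, 1.478) m/s.
Speed = |(6.642, 1.478)| = 6.805 m/s.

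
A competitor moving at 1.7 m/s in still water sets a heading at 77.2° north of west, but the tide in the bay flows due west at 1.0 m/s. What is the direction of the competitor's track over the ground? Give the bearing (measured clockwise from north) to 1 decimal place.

Taking east as x and north as y: velocity relative to the water = (-0.377, 1.658) m/s; the water relative to ground = (-1.000, 0.000) m/s.
Velocity relative to ground = (-0.377, 1.658) + (-1.000, 0.000) = (-1.377, 1.658) m/s.
Bearing = atan2(-1.38, 1.66) = 320.29° clockwise from north.

320.3°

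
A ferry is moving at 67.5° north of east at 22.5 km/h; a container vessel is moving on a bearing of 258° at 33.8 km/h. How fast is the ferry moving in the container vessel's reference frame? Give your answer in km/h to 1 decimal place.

50.1 km/h

Taking east as x and north as y: ferry velocity = (8.610, 20.787) km/h; container vessel velocity = (-33.061, -7.027) km/h.
Velocity of ferry relative to container vessel = (8.610, 20.787) − (-33.061, -7.027) = (41.672, 27.815) km/h.
Magnitude = |(41.672, 27.815)| = 50.102 km/h.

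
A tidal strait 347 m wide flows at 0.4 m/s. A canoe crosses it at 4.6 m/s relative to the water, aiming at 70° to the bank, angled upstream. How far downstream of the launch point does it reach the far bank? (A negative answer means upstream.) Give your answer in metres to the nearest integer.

-94 m

Perpendicular speed = 4.323 m/s; crossing time = 347 / 4.323 = 80.276 s.
Net downstream speed = -1.173 m/s.
Drift = -1.173 × 80.276 = -94.187 m (upstream).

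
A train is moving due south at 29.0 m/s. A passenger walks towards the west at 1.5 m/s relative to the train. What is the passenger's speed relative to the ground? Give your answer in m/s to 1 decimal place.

29.0 m/s

Taking east as x and north as y: train velocity = (0.000, -29.000) m/s; passenger velocity relative to train = (-1.500, 0.000) m/s.
Velocity relative to ground = (0.000, -29.000) + (-1.500, 0.000) = (-1.500, -29.000) m/s.
Speed = |(-1.500, -29.000)| = 29.039 m/s.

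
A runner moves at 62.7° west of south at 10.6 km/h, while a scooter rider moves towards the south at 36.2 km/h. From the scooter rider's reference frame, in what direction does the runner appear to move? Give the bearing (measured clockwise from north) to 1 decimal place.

Taking east as x and north as y: runner velocity = (-9.419, -4.862) km/h; scooter rider velocity = (0.000, -36.200) km/h.
Velocity of runner relative to scooter rider = (-9.419, -4.862) − (0.000, -36.200) = (-9.419, 31.338) km/h.
Bearing = atan2(-9.42, 31.34) = 343.27° clockwise from north.

343.3°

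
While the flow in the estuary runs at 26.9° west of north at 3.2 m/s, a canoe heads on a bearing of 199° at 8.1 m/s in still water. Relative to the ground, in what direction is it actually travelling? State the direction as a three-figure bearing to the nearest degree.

Taking east as x and north as y: velocity relative to the water = (-2.637, -7.659) m/s; the water relative to ground = (-1.448, 2.854) m/s.
Velocity relative to ground = (-2.637, -7.659) + (-1.448, 2.854) = (-4.085, -4.805) m/s.
Bearing = atan2(-4.08, -4.80) = 220.37° clockwise from north.

220°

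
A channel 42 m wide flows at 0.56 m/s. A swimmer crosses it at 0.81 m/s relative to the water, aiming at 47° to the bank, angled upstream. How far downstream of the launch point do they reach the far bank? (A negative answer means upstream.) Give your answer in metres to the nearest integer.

Perpendicular speed = 0.592 m/s; crossing time = 42 / 0.592 = 70.898 s.
Net downstream speed = 0.008 m/s.
Drift = 0.008 × 70.898 = 0.538 m (downstream).

1 m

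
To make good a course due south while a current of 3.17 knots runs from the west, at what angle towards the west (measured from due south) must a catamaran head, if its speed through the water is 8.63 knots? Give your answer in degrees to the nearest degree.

22°

The current pushes perpendicular to the desired track; the heading must have a component into the current equal to 3.17 knots: 8.63 sin θ = 3.17.
sin θ = 0.3673, so θ = 21.551°.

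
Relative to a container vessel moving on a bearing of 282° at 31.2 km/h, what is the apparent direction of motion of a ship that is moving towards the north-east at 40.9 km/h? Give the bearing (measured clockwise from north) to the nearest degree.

069°

Taking east as x and north as y: ship velocity = (28.921, 28.921) km/h; container vessel velocity = (-30.518, 6.487) km/h.
Velocity of ship relative to container vessel = (28.921, 28.921) − (-30.518, 6.487) = (59.439, 22.434) km/h.
Bearing = atan2(59.44, 22.43) = 69.32° clockwise from north.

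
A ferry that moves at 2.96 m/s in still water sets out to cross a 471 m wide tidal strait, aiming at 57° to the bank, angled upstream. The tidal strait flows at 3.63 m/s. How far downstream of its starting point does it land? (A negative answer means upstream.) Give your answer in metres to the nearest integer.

383 m

Perpendicular speed = 2.482 m/s; crossing time = 471 / 2.482 = 189.731 s.
Net downstream speed = 2.018 m/s.
Drift = 2.018 × 189.731 = 382.852 m (downstream).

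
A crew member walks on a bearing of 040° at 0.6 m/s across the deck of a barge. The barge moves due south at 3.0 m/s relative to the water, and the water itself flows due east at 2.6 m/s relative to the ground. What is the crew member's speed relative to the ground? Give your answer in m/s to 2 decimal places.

In east/north components (m/s): crew member relative to barge = (0.386, 0.460); barge relative to water = (0.000, -3.000); water relative to ground = (2.600, 0.000).
Sum = (2.986, -2.540) m/s.
Speed = |(2.986, -2.540)| = 3.920 m/s.

3.92 m/s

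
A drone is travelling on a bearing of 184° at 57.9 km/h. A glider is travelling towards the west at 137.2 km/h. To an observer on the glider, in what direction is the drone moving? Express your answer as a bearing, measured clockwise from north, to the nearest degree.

113°

Taking east as x and north as y: drone velocity = (-4.039, -57.759) km/h; glider velocity = (-137.200, 0.000) km/h.
Velocity of drone relative to glider = (-4.039, -57.759) − (-137.200, 0.000) = (133.161, -57.759) km/h.
Bearing = atan2(133.16, -57.76) = 113.45° clockwise from north.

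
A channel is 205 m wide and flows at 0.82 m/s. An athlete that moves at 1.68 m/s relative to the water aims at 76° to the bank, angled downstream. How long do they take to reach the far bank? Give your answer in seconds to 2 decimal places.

125.76 s

The component of the athlete's velocity perpendicular to the bank is 1.68 × sin 76° = 1.630 m/s.
The current is parallel to the bank, so it does not affect the crossing time.
Time = 205 / 1.630 = 125.759 s.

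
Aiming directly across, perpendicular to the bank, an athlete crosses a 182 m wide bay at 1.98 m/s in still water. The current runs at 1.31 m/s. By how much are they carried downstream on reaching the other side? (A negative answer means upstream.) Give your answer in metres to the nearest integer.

120 m

Perpendicular speed = 1.980 m/s; crossing time = 182 / 1.980 = 91.919 s.
Net downstream speed = 1.310 m/s.
Drift = 1.310 × 91.919 = 120.414 m (downstream).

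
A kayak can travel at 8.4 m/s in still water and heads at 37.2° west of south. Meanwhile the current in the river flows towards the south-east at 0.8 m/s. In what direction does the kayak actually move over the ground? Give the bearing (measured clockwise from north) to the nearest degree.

Taking east as x and north as y: velocity relative to the water = (-5.079, -6.691) m/s; the water relative to ground = (0.566, -0.566) m/s.
Velocity relative to ground = (-5.079, -6.691) + (0.566, -0.566) = (-4.513, -7.257) m/s.
Bearing = atan2(-4.51, -7.26) = 211.88° clockwise from north.

212°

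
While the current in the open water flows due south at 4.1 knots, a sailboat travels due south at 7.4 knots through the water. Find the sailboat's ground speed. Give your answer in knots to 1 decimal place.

Taking east as x and north as y: velocity relative to the water = (0.000, -7.400) knots; the water relative to ground = (0.000, -4.100) knots.
Velocity relative to ground = (0.000, -7.400) + (0.000, -4.100) = (0.000, -11.500) knots.
Speed = |(0.000, -11.500)| = 11.500 knots.

11.5 knots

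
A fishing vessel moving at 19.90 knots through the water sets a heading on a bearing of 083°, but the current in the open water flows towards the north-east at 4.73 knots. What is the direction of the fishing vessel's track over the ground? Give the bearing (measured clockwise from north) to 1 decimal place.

Taking east as x and north as y: velocity relative to the water = (19.752, 2.425) knots; the water relative to ground = (3.345, 3.345) knots.
Velocity relative to ground = (19.752, 2.425) + (3.345, 3.345) = (23.096, 5.770) knots.
Bearing = atan2(23.10, 5.77) = 75.97° clockwise from north.

076.0°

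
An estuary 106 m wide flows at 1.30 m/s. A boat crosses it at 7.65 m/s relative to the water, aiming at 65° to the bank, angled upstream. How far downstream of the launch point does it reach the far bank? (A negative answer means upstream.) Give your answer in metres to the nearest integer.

-30 m

Perpendicular speed = 6.933 m/s; crossing time = 106 / 6.933 = 15.289 s.
Net downstream speed = -1.933 m/s.
Drift = -1.933 × 15.289 = -29.553 m (upstream).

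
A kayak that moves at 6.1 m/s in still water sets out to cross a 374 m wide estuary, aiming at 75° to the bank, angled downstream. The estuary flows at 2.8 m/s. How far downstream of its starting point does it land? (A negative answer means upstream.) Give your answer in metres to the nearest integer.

Perpendicular speed = 5.892 m/s; crossing time = 374 / 5.892 = 63.474 s.
Net downstream speed = 4.379 m/s.
Drift = 4.379 × 63.474 = 277.941 m (downstream).

278 m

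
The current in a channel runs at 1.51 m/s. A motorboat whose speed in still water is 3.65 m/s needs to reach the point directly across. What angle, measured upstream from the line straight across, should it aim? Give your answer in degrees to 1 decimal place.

24.4°

To cancel the current, the upstream component of the motorboat's velocity must equal the flow: 3.65 sin θ = 1.51.
sin θ = 1.51 / 3.65 = 0.4137.
θ = arcsin(0.4137) = 24.437°.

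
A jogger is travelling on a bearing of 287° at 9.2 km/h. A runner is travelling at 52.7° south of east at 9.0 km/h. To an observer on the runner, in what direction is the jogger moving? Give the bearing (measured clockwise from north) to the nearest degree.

305°

Taking east as x and north as y: jogger velocity = (-8.798, 2.690) km/h; runner velocity = (5.454, -7.159) km/h.
Velocity of jogger relative to runner = (-8.798, 2.690) − (5.454, -7.159) = (-14.252, 9.849) km/h.
Bearing = atan2(-14.25, 9.85) = 304.65° clockwise from north.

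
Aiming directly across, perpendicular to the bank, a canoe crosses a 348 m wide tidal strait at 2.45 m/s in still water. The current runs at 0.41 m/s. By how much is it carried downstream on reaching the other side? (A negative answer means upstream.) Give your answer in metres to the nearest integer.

58 m

Perpendicular speed = 2.450 m/s; crossing time = 348 / 2.450 = 142.041 s.
Net downstream speed = 0.410 m/s.
Drift = 0.410 × 142.041 = 58.237 m (downstream).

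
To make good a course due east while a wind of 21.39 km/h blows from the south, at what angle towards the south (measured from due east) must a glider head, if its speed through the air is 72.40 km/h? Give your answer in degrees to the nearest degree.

The wind pushes perpendicular to the desired track; the heading must have a component into the wind equal to 21.39 km/h: 72.40 sin θ = 21.39.
sin θ = 0.2954, so θ = 17.184°.

17°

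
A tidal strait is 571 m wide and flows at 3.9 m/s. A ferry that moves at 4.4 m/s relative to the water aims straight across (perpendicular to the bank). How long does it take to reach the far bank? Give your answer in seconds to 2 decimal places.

129.77 s

The component of the ferry's velocity perpendicular to the bank is 4.4 m/s.
The current is parallel to the bank, so it does not affect the crossing time.
Time = 571 / 4.400 = 129.773 s.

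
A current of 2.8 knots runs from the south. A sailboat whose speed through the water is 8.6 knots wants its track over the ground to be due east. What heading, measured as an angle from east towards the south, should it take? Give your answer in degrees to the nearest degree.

The current pushes perpendicular to the desired track; the heading must have a component into the current equal to 2.8 knots: 8.6 sin θ = 2.8.
sin θ = 0.3256, so θ = 19.001°.

19°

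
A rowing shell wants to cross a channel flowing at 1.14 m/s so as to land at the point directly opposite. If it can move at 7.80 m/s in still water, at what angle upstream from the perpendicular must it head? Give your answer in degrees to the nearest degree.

To cancel the current, the upstream component of the rowing shell's velocity must equal the flow: 7.80 sin θ = 1.14.
sin θ = 1.14 / 7.80 = 0.1462.
θ = arcsin(0.1462) = 8.404°.

8°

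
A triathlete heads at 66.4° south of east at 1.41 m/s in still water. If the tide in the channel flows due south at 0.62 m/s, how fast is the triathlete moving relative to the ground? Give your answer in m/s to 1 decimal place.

Taking east as x and north as y: velocity relative to the water = (0.564, -1.292) m/s; the water relative to ground = (0.000, -0.620) m/s.
Velocity relative to ground = (0.564, -1.292) + (0.000, -0.620) = (0.564, -1.912) m/s.
Speed = |(0.564, -1.912)| = 1.994 m/s.

2.0 m/s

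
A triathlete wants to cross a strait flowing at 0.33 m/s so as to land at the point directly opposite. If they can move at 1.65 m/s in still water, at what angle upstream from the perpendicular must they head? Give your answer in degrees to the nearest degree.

12°

To cancel the current, the upstream component of the triathlete's velocity must equal the flow: 1.65 sin θ = 0.33.
sin θ = 0.33 / 1.65 = 0.2000.
θ = arcsin(0.2000) = 11.537°.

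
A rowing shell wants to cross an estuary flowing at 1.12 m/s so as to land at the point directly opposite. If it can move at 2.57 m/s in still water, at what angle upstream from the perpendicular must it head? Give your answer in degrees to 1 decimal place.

25.8°

To cancel the current, the upstream component of the rowing shell's velocity must equal the flow: 2.57 sin θ = 1.12.
sin θ = 1.12 / 2.57 = 0.4358.
θ = arcsin(0.4358) = 25.836°.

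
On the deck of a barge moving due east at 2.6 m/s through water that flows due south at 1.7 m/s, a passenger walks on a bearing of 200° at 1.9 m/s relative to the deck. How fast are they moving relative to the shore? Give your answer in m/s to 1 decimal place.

4.0 m/s

In east/north components (m/s): passenger relative to barge = (-0.650, -1.785); barge relative to water = (2.600, 0.000); water relative to ground = (0.000, -1.700).
Sum = (1.950, -3.485) m/s.
Speed = |(1.950, -3.485)| = 3.994 m/s.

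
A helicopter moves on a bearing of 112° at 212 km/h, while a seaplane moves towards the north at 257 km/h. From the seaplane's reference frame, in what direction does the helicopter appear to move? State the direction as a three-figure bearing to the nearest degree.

Taking east as x and north as y: helicopter velocity = (196.563, -79.417) km/h; seaplane velocity = (0.000, 257.000) km/h.
Velocity of helicopter relative to seaplane = (196.563, -79.417) − (0.000, 257.000) = (196.563, -336.417) km/h.
Bearing = atan2(196.56, -336.42) = 149.70° clockwise from north.

150°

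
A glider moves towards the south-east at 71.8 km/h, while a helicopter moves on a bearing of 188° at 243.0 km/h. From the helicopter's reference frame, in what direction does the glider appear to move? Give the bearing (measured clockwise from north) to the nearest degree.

024°

Taking east as x and north as y: glider velocity = (50.770, -50.770) km/h; helicopter velocity = (-33.819, -240.635) km/h.
Velocity of glider relative to helicopter = (50.770, -50.770) − (-33.819, -240.635) = (84.589, 189.865) km/h.
Bearing = atan2(84.59, 189.86) = 24.01° clockwise from north.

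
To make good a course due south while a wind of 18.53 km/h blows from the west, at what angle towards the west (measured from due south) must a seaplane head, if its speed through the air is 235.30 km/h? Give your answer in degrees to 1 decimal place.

The wind pushes perpendicular to the desired track; the heading must have a component into the wind equal to 18.53 km/h: 235.30 sin θ = 18.53.
sin θ = 0.0788, so θ = 4.517°.

4.5°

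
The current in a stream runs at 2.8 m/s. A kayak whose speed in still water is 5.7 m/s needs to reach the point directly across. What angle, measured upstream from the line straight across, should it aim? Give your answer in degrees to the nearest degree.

29°

To cancel the current, the upstream component of the kayak's velocity must equal the flow: 5.7 sin θ = 2.8.
sin θ = 2.8 / 5.7 = 0.4912.
θ = arcsin(0.4912) = 29.421°.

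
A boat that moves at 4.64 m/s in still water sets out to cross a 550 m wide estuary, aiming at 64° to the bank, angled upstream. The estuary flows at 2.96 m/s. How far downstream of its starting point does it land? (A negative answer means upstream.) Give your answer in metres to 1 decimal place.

Perpendicular speed = 4.170 m/s; crossing time = 550 / 4.170 = 131.882 s.
Net downstream speed = 0.926 m/s.
Drift = 0.926 × 131.882 = 122.117 m (downstream).

122.1 m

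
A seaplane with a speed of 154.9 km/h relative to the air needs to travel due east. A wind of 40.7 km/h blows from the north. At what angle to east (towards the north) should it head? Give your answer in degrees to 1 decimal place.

The wind pushes perpendicular to the desired track; the heading must have a component into the wind equal to 40.7 km/h: 154.9 sin θ = 40.7.
sin θ = 0.2628, so θ = 15.233°.

15.2°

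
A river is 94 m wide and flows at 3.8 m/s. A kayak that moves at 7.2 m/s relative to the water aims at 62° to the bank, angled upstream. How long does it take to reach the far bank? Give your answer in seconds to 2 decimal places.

The component of the kayak's velocity perpendicular to the bank is 7.2 × sin 62° = 6.357 m/s.
Only the cross-stream component determines the crossing time; the current contributes nothing perpendicular to the bank.
Time = 94 / 6.357 = 14.786 s.

14.79 s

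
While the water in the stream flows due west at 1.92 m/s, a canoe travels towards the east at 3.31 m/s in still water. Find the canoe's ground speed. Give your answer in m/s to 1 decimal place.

1.4 m/s

Taking east as x and north as y: velocity relative to the water = (3.310, 0.000) m/s; the water relative to ground = (-1.920, 0.000) m/s.
Velocity relative to ground = (3.310, 0.000) + (-1.920, 0.000) = (1.390, 0.000) m/s.
Speed = |(1.390, 0.000)| = 1.390 m/s.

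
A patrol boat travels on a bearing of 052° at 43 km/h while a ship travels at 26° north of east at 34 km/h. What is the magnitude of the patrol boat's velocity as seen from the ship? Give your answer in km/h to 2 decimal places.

12.04 km/h

Taking east as x and north as y: patrol boat velocity = (33.884, 26.473) km/h; ship velocity = (30.559, 14.905) km/h.
Velocity of patrol boat relative to ship = (33.884, 26.473) − (30.559, 14.905) = (3.325, 11.569) km/h.
Magnitude = |(3.325, 11.569)| = 12.037 km/h.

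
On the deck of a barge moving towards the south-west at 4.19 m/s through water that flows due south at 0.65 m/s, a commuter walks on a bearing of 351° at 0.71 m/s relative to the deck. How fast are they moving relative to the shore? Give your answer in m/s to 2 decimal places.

In east/north components (m/s): commuter relative to barge = (-0.111, 0.701); barge relative to water = (-2.963, -2.963); water relative to ground = (0.000, -0.650).
Sum = (-3.074, -2.912) m/s.
Speed = |(-3.074, -2.912)| = 4.234 m/s.

4.23 m/s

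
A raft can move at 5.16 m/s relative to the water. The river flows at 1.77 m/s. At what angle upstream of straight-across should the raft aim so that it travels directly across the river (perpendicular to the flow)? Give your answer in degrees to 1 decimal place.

20.1°

To cancel the current, the upstream component of the raft's velocity must equal the flow: 5.16 sin θ = 1.77.
sin θ = 1.77 / 5.16 = 0.3430.
θ = arcsin(0.3430) = 20.061°.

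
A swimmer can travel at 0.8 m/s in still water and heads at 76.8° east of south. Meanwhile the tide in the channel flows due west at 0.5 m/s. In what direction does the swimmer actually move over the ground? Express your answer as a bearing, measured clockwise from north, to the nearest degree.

123°

Taking east as x and north as y: velocity relative to the water = (0.779, -0.183) m/s; the water relative to ground = (-0.500, 0.000) m/s.
Velocity relative to ground = (0.779, -0.183) + (-0.500, 0.000) = (0.279, -0.183) m/s.
Bearing = atan2(0.28, -0.18) = 123.23° clockwise from north.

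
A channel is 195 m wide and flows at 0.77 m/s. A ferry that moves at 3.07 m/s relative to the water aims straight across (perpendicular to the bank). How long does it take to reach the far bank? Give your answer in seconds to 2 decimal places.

The component of the ferry's velocity perpendicular to the bank is 3.07 m/s.
The current is parallel to the bank, so it does not affect the crossing time.
Time = 195 / 3.070 = 63.518 s.

63.52 s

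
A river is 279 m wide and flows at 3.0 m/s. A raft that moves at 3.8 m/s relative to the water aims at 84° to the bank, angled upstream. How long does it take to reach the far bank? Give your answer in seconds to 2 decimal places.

73.83 s

The component of the raft's velocity perpendicular to the bank is 3.8 × sin 84° = 3.779 m/s.
The current is parallel to the bank, so it does not affect the crossing time.
Time = 279 / 3.779 = 73.825 s.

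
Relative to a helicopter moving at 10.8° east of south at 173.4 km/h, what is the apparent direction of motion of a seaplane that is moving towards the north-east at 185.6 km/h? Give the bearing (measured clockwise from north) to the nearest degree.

Taking east as x and north as y: seaplane velocity = (131.239, 131.239) km/h; helicopter velocity = (32.492, -170.329) km/h.
Velocity of seaplane relative to helicopter = (131.239, 131.239) − (32.492, -170.329) = (98.747, 301.568) km/h.
Bearing = atan2(98.75, 301.57) = 18.13° clockwise from north.

018°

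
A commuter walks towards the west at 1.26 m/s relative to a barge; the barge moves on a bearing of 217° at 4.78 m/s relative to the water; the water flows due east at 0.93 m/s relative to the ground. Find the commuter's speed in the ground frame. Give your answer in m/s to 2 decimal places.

In east/north components (m/s): commuter relative to barge = (-1.260, 0.000); barge relative to water = (-2.877, -3.817); water relative to ground = (0.930, 0.000).
Sum = (-3.207, -3.817) m/s.
Speed = |(-3.207, -3.817)| = 4.986 m/s.

4.99 m/s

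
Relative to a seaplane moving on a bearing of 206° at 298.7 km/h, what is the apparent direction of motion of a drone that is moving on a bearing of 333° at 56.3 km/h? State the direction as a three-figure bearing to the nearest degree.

018°

Taking east as x and north as y: drone velocity = (-25.560, 50.164) km/h; seaplane velocity = (-130.941, -268.470) km/h.
Velocity of drone relative to seaplane = (-25.560, 50.164) − (-130.941, -268.470) = (105.382, 318.633) km/h.
Bearing = atan2(105.38, 318.63) = 18.30° clockwise from north.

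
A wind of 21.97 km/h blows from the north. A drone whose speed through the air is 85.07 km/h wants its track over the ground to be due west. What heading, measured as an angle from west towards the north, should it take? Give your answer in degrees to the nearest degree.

15°

The wind pushes perpendicular to the desired track; the heading must have a component into the wind equal to 21.97 km/h: 85.07 sin θ = 21.97.
sin θ = 0.2583, so θ = 14.967°.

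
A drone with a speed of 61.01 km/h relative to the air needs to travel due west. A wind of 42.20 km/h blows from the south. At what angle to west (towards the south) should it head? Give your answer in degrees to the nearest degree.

The wind pushes perpendicular to the desired track; the heading must have a component into the wind equal to 42.20 km/h: 61.01 sin θ = 42.20.
sin θ = 0.6917, so θ = 43.764°.

44°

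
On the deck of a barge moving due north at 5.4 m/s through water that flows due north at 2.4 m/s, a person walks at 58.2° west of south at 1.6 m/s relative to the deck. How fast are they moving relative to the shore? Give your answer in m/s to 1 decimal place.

7.1 m/s

In east/north components (m/s): person relative to barge = (-1.360, -0.843); barge relative to water = (0.000, 5.400); water relative to ground = (0.000, 2.400).
Sum = (-1.360, 6.957) m/s.
Speed = |(-1.360, 6.957)| = 7.089 m/s.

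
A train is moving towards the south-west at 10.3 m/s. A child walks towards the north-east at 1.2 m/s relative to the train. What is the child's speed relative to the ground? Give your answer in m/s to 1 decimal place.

Taking east as x and north as y: train velocity = (-7.283, -7.283) m/s; child velocity relative to train = (0.849, 0.849) m/s.
Velocity relative to ground = (-7.283, -7.283) + (0.849, 0.849) = (-6.435, -6.435) m/s.
Speed = |(-6.435, -6.435)| = 9.100 m/s.

9.1 m/s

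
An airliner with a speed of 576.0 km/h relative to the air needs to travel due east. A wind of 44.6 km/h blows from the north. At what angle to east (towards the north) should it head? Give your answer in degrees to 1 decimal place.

4.4°

The wind pushes perpendicular to the desired track; the heading must have a component into the wind equal to 44.6 km/h: 576.0 sin θ = 44.6.
sin θ = 0.0774, so θ = 4.441°.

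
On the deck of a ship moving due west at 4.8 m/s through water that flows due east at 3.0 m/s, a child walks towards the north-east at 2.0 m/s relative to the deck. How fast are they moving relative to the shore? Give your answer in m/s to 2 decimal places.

In east/north components (m/s): child relative to ship = (1.414, 1.414); ship relative to water = (-4.800, 0.000); water relative to ground = (3.000, 0.000).
Sum = (-0.386, 1.414) m/s.
Speed = |(-0.386, 1.414)| = 1.466 m/s.

1.47 m/s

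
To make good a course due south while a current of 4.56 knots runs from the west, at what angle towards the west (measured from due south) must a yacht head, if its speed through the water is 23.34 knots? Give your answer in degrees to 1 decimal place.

The current pushes perpendicular to the desired track; the heading must have a component into the current equal to 4.56 knots: 23.34 sin θ = 4.56.
sin θ = 0.1954, so θ = 11.266°.

11.3°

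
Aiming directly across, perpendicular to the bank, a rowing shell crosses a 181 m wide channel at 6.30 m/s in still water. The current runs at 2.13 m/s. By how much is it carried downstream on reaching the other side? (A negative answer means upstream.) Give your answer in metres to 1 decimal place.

Perpendicular speed = 6.300 m/s; crossing time = 181 / 6.300 = 28.730 s.
Net downstream speed = 2.130 m/s.
Drift = 2.130 × 28.730 = 61.195 m (downstream).

61.2 m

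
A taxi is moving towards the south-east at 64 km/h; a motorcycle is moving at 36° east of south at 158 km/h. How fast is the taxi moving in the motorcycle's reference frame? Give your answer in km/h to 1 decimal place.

95.3 km/h

Taking east as x and north as y: taxi velocity = (45.255, -45.255) km/h; motorcycle velocity = (92.870, -127.825) km/h.
Velocity of taxi relative to motorcycle = (45.255, -45.255) − (92.870, -127.825) = (-47.615, 82.570) km/h.
Magnitude = |(-47.615, 82.570)| = 95.315 km/h.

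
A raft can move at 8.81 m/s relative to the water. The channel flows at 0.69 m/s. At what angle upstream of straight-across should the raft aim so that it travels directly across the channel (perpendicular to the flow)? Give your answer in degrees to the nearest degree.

4°

To cancel the current, the upstream component of the raft's velocity must equal the flow: 8.81 sin θ = 0.69.
sin θ = 0.69 / 8.81 = 0.0783.
θ = arcsin(0.0783) = 4.492°.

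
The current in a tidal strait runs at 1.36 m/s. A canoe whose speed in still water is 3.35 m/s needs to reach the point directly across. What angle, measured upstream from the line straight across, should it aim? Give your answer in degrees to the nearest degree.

To cancel the current, the upstream component of the canoe's velocity must equal the flow: 3.35 sin θ = 1.36.
sin θ = 1.36 / 3.35 = 0.4060.
θ = arcsin(0.4060) = 23.952°.

24°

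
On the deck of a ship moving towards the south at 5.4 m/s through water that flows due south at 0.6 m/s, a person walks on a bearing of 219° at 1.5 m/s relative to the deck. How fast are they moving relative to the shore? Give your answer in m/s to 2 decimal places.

7.23 m/s

In east/north components (m/s): person relative to ship = (-0.944, -1.166); ship relative to water = (0.000, -5.400); water relative to ground = (0.000, -0.600).
Sum = (-0.944, -7.166) m/s.
Speed = |(-0.944, -7.166)| = 7.228 m/s.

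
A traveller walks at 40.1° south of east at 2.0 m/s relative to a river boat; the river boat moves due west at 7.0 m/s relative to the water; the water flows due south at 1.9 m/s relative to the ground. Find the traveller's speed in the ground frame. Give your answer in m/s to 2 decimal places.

In east/north components (m/s): traveller relative to river boat = (1.530, -1.288); river boat relative to water = (-7.000, 0.000); water relative to ground = (0.000, -1.900).
Sum = (-5.470, -3.188) m/s.
Speed = |(-5.470, -3.188)| = 6.331 m/s.

6.33 m/s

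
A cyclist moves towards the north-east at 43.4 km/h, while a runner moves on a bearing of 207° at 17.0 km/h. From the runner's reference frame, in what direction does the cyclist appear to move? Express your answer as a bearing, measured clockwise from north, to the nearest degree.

Taking east as x and north as y: cyclist velocity = (30.688, 30.688) km/h; runner velocity = (-7.718, -15.147) km/h.
Velocity of cyclist relative to runner = (30.688, 30.688) − (-7.718, -15.147) = (38.406, 45.836) km/h.
Bearing = atan2(38.41, 45.84) = 39.96° clockwise from north.

040°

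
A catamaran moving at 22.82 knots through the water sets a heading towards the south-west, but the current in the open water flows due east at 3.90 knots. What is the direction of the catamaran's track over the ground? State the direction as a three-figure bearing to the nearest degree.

217°

Taking east as x and north as y: velocity relative to the water = (-16.136, -16.136) knots; the water relative to ground = (3.900, 0.000) knots.
Velocity relative to ground = (-16.136, -16.136) + (3.900, 0.000) = (-12.236, -16.136) knots.
Bearing = atan2(-12.24, -16.14) = 217.17° clockwise from north.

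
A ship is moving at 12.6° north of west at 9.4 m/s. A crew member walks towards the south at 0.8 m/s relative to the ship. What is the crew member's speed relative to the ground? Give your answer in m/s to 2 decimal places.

9.26 m/s

Taking east as x and north as y: ship velocity = (-9.174, 2.051) m/s; crew member velocity relative to ship = (0.000, -0.800) m/s.
Velocity relative to ground = (-9.174, 2.051) + (0.000, -0.800) = (-9.174, 1.251) m/s.
Speed = |(-9.174, 1.251)| = 9.258 m/s.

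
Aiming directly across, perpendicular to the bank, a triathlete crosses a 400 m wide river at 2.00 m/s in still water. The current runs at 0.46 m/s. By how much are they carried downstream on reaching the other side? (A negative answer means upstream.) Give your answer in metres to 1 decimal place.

92.0 m

Perpendicular speed = 2.000 m/s; crossing time = 400 / 2.000 = 200.000 s.
Net downstream speed = 0.460 m/s.
Drift = 0.460 × 200.000 = 92.000 m (downstream).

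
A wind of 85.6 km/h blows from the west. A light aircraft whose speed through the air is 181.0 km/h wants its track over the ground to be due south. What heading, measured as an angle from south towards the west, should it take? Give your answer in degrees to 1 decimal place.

The wind pushes perpendicular to the desired track; the heading must have a component into the wind equal to 85.6 km/h: 181.0 sin θ = 85.6.
sin θ = 0.4729, so θ = 28.225°.

28.2°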